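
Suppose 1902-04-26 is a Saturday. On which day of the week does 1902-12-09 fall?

April 1902: 30 − 26 = 4 days remain.
Then May (31), June (30), July (31), August (31), September (30), October (31), November (30): 31 + 30 + 31 + 31 + 30 + 31 + 30 = 214 days.
December 1–9, 1902: 9 days.
Total: 4 + 214 + 9 = 227 days.
227 mod 7 = 3, so 3 days after Saturday is Tuesday.

Tuesday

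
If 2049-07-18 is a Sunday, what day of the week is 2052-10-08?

Tuesday

Day-of-year of July 18, 2049: 199.
Day-of-year of October 8, 2052: 282.
2049 has 365 days, so 365 − 199 = 166 days remain in 2049.
Full years: 2050: 365; 2051: 365. Sum = 730.
Total: 166 + 730 + 282 = 1178 days.
1178 mod 7 = 2, so 2 days after Sunday is Tuesday.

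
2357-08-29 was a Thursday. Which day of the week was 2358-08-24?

August 2357: 31 − 29 = 2 days remain.
Then 11 full months totalling 334 days.
August 1–24, 2358: 24 days.
Residual: 360 days.
Total: 360 days.
360 mod 7 = 3, so 3 days after Thursday is Sunday.

Sunday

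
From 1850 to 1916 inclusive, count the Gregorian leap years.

Years divisible by 4: 1852, 1856, …, 1916 — 17 in all.
Of these, 1900 is divisible by 100 but not 400, so not leap.
Leap years: 17 − 1 = 16.

16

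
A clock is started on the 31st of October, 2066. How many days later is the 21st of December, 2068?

782

October 2066: 31 − 31 = 0 days remain.
Then 25 full months totalling 761 days.
December 1–21, 2068: 21 days.
Total: 0 + 761 + 21 = 782 days.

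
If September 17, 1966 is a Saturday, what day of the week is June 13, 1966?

Monday

Count forward from the earlier date (June 13, 1966) to the later (September 17, 1966):
June 1966: 30 − 13 = 17 days remain.
Then July (31), August (31): 31 + 31 = 62 days.
September 1–17, 1966: 17 days.
Total: 17 + 62 + 17 = 96 days.
96 mod 7 = 5, so 5 days before Saturday is Monday.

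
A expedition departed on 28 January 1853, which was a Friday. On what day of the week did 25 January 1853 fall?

Count forward from the earlier date (January 25, 1853) to the later (January 28, 1853):
Within January 1853: 28 − 25 = 3 days.
3 mod 7 = 3, so 3 days before Friday is Tuesday.

Tuesday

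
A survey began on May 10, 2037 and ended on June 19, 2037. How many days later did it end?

May 2037: 31 − 10 = 21 days remain.
June 1–19, 2037: 19 days.
Total: 21 + 19 = 40 days.

40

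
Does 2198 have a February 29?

2198 is not a leap year.

No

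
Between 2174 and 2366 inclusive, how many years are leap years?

46

Years divisible by 4: 2176, 2180, …, 2364 — 48 in all.
Of these, 2200, 2300 are divisible by 100 but not 400, so not leap.
Leap years: 48 − 2 = 46.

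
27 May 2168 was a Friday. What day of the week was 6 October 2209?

Friday

From May 27, 2168 to May 27, 2209: 41 years, of which 9 contain a Feb 29 — 32×365 + 9×366 = 14974 days.
(2200 is not a leap year (divisible by 100 but not 400).)
May 2209: 31 − 27 = 4 days remain.
Then June (30), July (31), August (31), September (30): 30 + 31 + 31 + 30 = 122 days.
October 1–6, 2209: 6 days.
Residual: 132 days.
Total: 15106 days.
15106 is a multiple of 7, so 6 October 2209 falls on the same weekday: Friday.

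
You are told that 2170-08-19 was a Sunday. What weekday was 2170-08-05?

Count forward from the earlier date (August 5, 2170) to the later (August 19, 2170):
Within August 2170: 19 − 5 = 14 days.
14 is a multiple of 7, so 2170-08-05 falls on the same weekday: Sunday.

Sunday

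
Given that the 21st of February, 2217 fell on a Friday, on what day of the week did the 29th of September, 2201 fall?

Count forward from the earlier date (September 29, 2201) to the later (February 21, 2217):
From September 29, 2201 to September 29, 2216: 15 years, of which 4 contain a Feb 29 — 11×365 + 4×366 = 5479 days.
September 2216: 30 − 29 = 1 day remains.
Then October (31), November (30), December (31), January (31): 31 + 30 + 31 + 31 = 123 days.
February 1–21, 2217: 21 days (2217 is not a leap year).
Residual: 145 days.
Total: 5624 days.
5624 mod 7 = 3, so 3 days before Friday is Tuesday.

Tuesday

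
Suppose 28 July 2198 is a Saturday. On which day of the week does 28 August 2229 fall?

From July 28, 2198 to July 28, 2229: 31 years, of which 7 contain a Feb 29 — 24×365 + 7×366 = 11322 days.
(2200 is not a leap year (divisible by 100 but not 400).)
July 2229: 31 − 28 = 3 days remain.
August 1–28, 2229: 28 days.
Residual: 31 days.
Total: 11353 days.
11353 mod 7 = 6, so 6 days after Saturday is Friday.

Friday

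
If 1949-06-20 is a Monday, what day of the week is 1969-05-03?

From June 20, 1949 to June 20, 1968: 19 years, of which 5 contain a Feb 29 — 14×365 + 5×366 = 6940 days.
June 1968: 30 − 20 = 10 days remain.
Then 10 full months totalling 304 days.
May 1–3, 1969: 3 days.
Residual: 317 days.
Total: 7257 days.
7257 mod 7 = 5, so 5 days after Monday is Saturday.

Saturday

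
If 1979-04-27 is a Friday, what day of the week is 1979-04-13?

Friday

Count forward from the earlier date (April 13, 1979) to the later (April 27, 1979):
Within April 1979: 27 − 13 = 14 days.
14 is a multiple of 7, so 1979-04-13 falls on the same weekday: Friday.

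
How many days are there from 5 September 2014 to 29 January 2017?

877

September 5, 2014 → September 5, 2015: 365 days.
September 5, 2015 → September 5, 2016: 366 days (2016 is a leap year).
September 2016: 30 − 5 = 25 days remain.
Then October (31), November (30), December (31): 31 + 30 + 31 = 92 days.
January 1–29, 2017: 29 days.
Residual: 146 days.
Total: 877 days.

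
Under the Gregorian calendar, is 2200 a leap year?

No

2200 is not a leap year (divisible by 100 but not 400).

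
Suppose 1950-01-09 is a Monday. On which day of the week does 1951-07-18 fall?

Wednesday

January 1950: 31 − 9 = 22 days remain.
Then 17 full months totalling 515 days.
July 1–18, 1951: 18 days.
Total: 22 + 515 + 18 = 555 days.
555 mod 7 = 2, so 2 days after Monday is Wednesday.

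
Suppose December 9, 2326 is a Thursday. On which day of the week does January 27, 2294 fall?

Count forward from the earlier date (January 27, 2294) to the later (December 9, 2326):
From January 27, 2294 to January 27, 2326: 32 years, of which 7 contain a Feb 29 — 25×365 + 7×366 = 11687 days.
(2300 is not a leap year (divisible by 100 but not 400).)
January 2326: 31 − 27 = 4 days remain.
Then 10 full months totalling 303 days.
December 1–9, 2326: 9 days.
Residual: 316 days.
Total: 12003 days.
12003 mod 7 = 5, so 5 days before Thursday is Saturday.

Saturday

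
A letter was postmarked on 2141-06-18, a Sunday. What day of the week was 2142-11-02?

Friday

Day-of-year of June 18, 2141: 169.
Day-of-year of November 2, 2142: 306.
2141 has 365 days, so 365 − 169 = 196 days remain in 2141.
Total: 196 + 306 = 502 days.
502 mod 7 = 5, so 5 days after Sunday is Friday.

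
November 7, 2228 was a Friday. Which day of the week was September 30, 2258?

Thursday

From November 7, 2228 to November 7, 2257: 29 years, of which 7 contain a Feb 29 — 22×365 + 7×366 = 10592 days.
November 2257: 30 − 7 = 23 days remain.
Then 9 full months totalling 274 days.
September 1–30, 2258: 30 days.
Residual: 327 days.
Total: 10919 days.
10919 mod 7 = 6, so 6 days after Friday is Thursday.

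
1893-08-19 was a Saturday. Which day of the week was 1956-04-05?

From August 19, 1893 to August 19, 1955: 62 years, of which 14 contain a Feb 29 — 48×365 + 14×366 = 22644 days.
(1900 is not a leap year (divisible by 100 but not 400).)
August 1955: 31 − 19 = 12 days remain.
Then September (30), October (31), November (30), December (31), January (31), February 1956 (29), March (31): 30 + 31 + 30 + 31 + 31 + 29 + 31 = 213 days.
April 1–5, 1956: 5 days.
Residual: 230 days.
Total: 22874 days.
22874 mod 7 = 5, so 5 days after Saturday is Thursday.

Thursday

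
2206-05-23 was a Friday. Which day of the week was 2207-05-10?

Sunday

Day-of-year of May 23, 2206: 143.
Day-of-year of May 10, 2207: 130.
2206 has 365 days, so 365 − 143 = 222 days remain in 2206.
Total: 222 + 130 = 352 days.
352 mod 7 = 2, so 2 days after Friday is Sunday.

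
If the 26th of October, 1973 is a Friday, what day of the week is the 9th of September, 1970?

Wednesday

Count forward from the earlier date (September 9, 1970) to the later (October 26, 1973):
September 9, 1970 → September 9, 1971: 365 days.
September 9, 1971 → September 9, 1972: 366 days (1972 is a leap year).
September 9, 1972 → September 9, 1973: 365 days.
September 1973: 30 − 9 = 21 days remain.
October 1–26, 1973: 26 days.
Residual: 47 days.
Total: 1143 days.
1143 mod 7 = 2, so 2 days before Friday is Wednesday.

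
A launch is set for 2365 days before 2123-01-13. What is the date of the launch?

2116-07-23

Count 2365 days before January 13, 2123:
July 23, 2116 → July 23, 2117: 365 days.
July 23, 2117 → July 23, 2118: 365 days.
July 23, 2118 → July 23, 2119: 365 days.
July 23, 2119 → July 23, 2120: 366 days (2120 is a leap year).
July 23, 2120 → July 23, 2121: 365 days.
July 23, 2121 → July 23, 2122: 365 days.
July 2122: 31 − 23 = 8 days remain.
Then August (31), September (30), October (31), November (30), December (31): 31 + 30 + 31 + 30 + 31 = 153 days.
January 1–13, 2123: 13 days.
Residual: 174 days.
Total: 2365 days.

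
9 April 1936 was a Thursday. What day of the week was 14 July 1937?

Day-of-year of April 9, 1936: 100.
Day-of-year of July 14, 1937: 195.
1936 has 366 days, so 366 − 100 = 266 days remain in 1936.
Total: 266 + 195 = 461 days.
461 mod 7 = 6, so 6 days after Thursday is Wednesday.

Wednesday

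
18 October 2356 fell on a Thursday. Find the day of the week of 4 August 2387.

From October 18, 2356 to October 18, 2386: 30 years, of which 7 contain a Feb 29 — 23×365 + 7×366 = 10957 days.
October 2386: 31 − 18 = 13 days remain.
Then 9 full months totalling 273 days.
August 1–4, 2387: 4 days.
Residual: 290 days.
Total: 11247 days.
11247 mod 7 = 5, so 5 days after Thursday is Tuesday.

Tuesday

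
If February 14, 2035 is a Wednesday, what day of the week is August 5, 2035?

Sunday

February 2035: 28 − 14 = 14 days remain (2035 is not a leap year, so February has 28 days).
Then March (31), April (30), May (31), June (30), July (31): 31 + 30 + 31 + 30 + 31 = 153 days.
August 1–5, 2035: 5 days.
Total: 14 + 153 + 5 = 172 days.
172 mod 7 = 4, so 4 days after Wednesday is Sunday.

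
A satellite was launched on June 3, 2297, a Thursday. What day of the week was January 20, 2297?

Wednesday

Count forward from the earlier date (January 20, 2297) to the later (June 3, 2297):
January 2297: 31 − 20 = 11 days remain.
Then February 2297 (28), March (31), April (30), May (31): 28 + 31 + 30 + 31 = 120 days.
June 1–3, 2297: 3 days.
Total: 11 + 120 + 3 = 134 days.
134 mod 7 = 1, so 1 day before Thursday is Wednesday.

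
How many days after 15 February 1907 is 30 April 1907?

February 1907: 28 − 15 = 13 days remain (1907 is not a leap year, so February has 28 days).
Then March (31): 31 days.
April 1–30, 1907: 30 days.
Total: 13 + 31 + 30 = 74 days.

74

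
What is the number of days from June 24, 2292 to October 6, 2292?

June 2292: 30 − 24 = 6 days remain.
Then July (31), August (31), September (30): 31 + 31 + 30 = 92 days.
October 1–6, 2292: 6 days.
Total: 6 + 92 + 6 = 104 days.

104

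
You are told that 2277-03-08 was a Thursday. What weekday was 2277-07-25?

Wednesday

March 2277: 31 − 8 = 23 days remain.
Then April (30), May (31), June (30): 30 + 31 + 30 = 91 days.
July 1–25, 2277: 25 days.
Total: 23 + 91 + 25 = 139 days.
139 mod 7 = 6, so 6 days after Thursday is Wednesday.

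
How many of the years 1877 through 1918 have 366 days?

Years divisible by 4 in [1877, 1918]: 1880, 1884, 1888, 1892, 1896, 1900, 1904, 1908, 1912, 1916.
Of these, 1900 is divisible by 100 but not 400, so not leap.
Leap years: 10 − 1 = 9.

9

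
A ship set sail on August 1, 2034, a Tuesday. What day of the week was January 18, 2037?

August 1, 2034 → August 1, 2035: 365 days.
August 1, 2035 → August 1, 2036: 366 days (2036 is a leap year).
August 2036: 31 − 1 = 30 days remain.
Then September (30), October (31), November (30), December (31): 30 + 31 + 30 + 31 = 122 days.
January 1–18, 2037: 18 days.
Residual: 170 days.
Total: 901 days.
901 mod 7 = 5, so 5 days after Tuesday is Sunday.

Sunday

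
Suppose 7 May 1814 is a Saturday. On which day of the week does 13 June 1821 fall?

Wednesday

From May 7, 1814 to May 7, 1821: 7 years, of which 2 contain a Feb 29 — 5×365 + 2×366 = 2557 days.
May 1821: 31 − 7 = 24 days remain.
June 1–13, 1821: 13 days.
Residual: 37 days.
Total: 2594 days.
2594 mod 7 = 4, so 4 days after Saturday is Wednesday.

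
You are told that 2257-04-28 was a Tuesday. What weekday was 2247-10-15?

Count forward from the earlier date (October 15, 2247) to the later (April 28, 2257):
Day-of-year of October 15, 2247: 288.
Day-of-year of April 28, 2257: 118.
2247 has 365 days, so 365 − 288 = 77 days remain in 2247.
Full years 2248–2256: 6 common + 3 leap = 6×365 + 3×366 = 3288 days.
Total: 77 + 3288 + 118 = 3483 days.
3483 mod 7 = 4, so 4 days before Tuesday is Friday.

Friday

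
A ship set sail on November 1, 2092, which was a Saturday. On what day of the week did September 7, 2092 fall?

Sunday

Count forward from the earlier date (September 7, 2092) to the later (November 1, 2092):
September 2092: 30 − 7 = 23 days remain.
Then October (31): 31 days.
November 1, 2092: 1 day.
Total: 23 + 31 + 1 = 55 days.
55 mod 7 = 6, so 6 days before Saturday is Sunday.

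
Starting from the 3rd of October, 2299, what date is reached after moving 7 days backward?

the 26th of September, 2299

Count 7 days before October 3, 2299:
September 2299: 30 − 26 = 4 days remain.
October 1–3, 2299: 3 days.
Total: 4 + 3 = 7 days.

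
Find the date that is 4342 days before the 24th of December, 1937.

the 3rd of February, 1926

Count 4342 days before December 24, 1937:
Day-of-year of February 3, 1926: 34.
Day-of-year of December 24, 1937: 358.
1926 has 365 days, so 365 − 34 = 331 days remain in 1926.
Full years 1927–1936: 7 common + 3 leap = 7×365 + 3×366 = 3653 days.
Total: 331 + 3653 + 358 = 4342 days.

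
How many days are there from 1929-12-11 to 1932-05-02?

873

December 11, 1929 → December 11, 1930: 365 days.
December 11, 1930 → December 11, 1931: 365 days.
December 1931: 31 − 11 = 20 days remain.
Then January (31), February 1932 (29), March (31), April (30): 31 + 29 + 31 + 30 = 121 days.
May 1–2, 1932: 2 days.
Residual: 143 days.
Total: 873 days.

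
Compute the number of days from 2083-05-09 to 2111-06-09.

10257

From May 9, 2083 to May 9, 2111: 28 years, of which 6 contain a Feb 29 — 22×365 + 6×366 = 10226 days.
(2100 is not a leap year (divisible by 100 but not 400).)
May 2111: 31 − 9 = 22 days remain.
June 1–9, 2111: 9 days.
Residual: 31 days.
Total: 10257 days.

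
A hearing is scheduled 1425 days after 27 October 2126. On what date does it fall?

21 September 2130

Count 1425 days after October 27, 2126:
Day-of-year of October 27, 2126: 300.
Day-of-year of September 21, 2130: 264.
2126 has 365 days, so 365 − 300 = 65 days remain in 2126.
Full years: 2127: 365; 2128: 366; 2129: 365. Sum = 1096.
Total: 65 + 1096 + 264 = 1425 days.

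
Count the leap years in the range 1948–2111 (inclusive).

40

Years divisible by 4: 1948, 1952, …, 2108 — 41 in all.
Of these, 2100 is divisible by 100 but not 400, so not leap.
2000 is divisible by 400, so still leap.
Leap years: 41 − 1 = 40.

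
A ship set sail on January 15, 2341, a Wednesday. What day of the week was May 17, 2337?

Monday

Count forward from the earlier date (May 17, 2337) to the later (January 15, 2341):
Day-of-year of May 17, 2337: 137.
Day-of-year of January 15, 2341: 15.
2337 has 365 days, so 365 − 137 = 228 days remain in 2337.
Full years: 2338: 365; 2339: 365; 2340: 366. Sum = 1096.
Total: 228 + 1096 + 15 = 1339 days.
1339 mod 7 = 2, so 2 days before Wednesday is Monday.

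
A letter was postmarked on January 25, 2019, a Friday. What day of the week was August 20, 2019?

January 2019: 31 − 25 = 6 days remain.
Then February 2019 (28), March (31), April (30), May (31), June (30), July (31): 28 + 31 + 30 + 31 + 30 + 31 = 181 days.
August 1–20, 2019: 20 days.
Total: 6 + 181 + 20 = 207 days.
207 mod 7 = 4, so 4 days after Friday is Tuesday.

Tuesday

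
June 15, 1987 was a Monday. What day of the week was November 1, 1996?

Friday

Day-of-year of June 15, 1987: 166.
Day-of-year of November 1, 1996: 306.
1987 has 365 days, so 365 − 166 = 199 days remain in 1987.
Full years 1988–1995: 6 common + 2 leap = 6×365 + 2×366 = 2922 days.
Total: 199 + 2922 + 306 = 3427 days.
3427 mod 7 = 4, so 4 days after Monday is Friday.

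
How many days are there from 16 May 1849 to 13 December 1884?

12995

Day-of-year of May 16, 1849: 136.
Day-of-year of December 13, 1884: 348.
1849 has 365 days, so 365 − 136 = 229 days remain in 1849.
Full years 1850–1883: 26 common + 8 leap = 26×365 + 8×366 = 12418 days.
Total: 229 + 12418 + 348 = 12995 days.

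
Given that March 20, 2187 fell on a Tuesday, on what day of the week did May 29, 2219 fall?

Saturday

From March 20, 2187 to March 20, 2219: 32 years, of which 7 contain a Feb 29 — 25×365 + 7×366 = 11687 days.
(2200 is not a leap year (divisible by 100 but not 400).)
March 2219: 31 − 20 = 11 days remain.
Then April (30): 30 days.
May 1–29, 2219: 29 days.
Residual: 70 days.
Total: 11757 days.
11757 mod 7 = 4, so 4 days after Tuesday is Saturday.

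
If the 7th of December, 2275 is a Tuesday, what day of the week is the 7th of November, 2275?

Count forward from the earlier date (November 7, 2275) to the later (December 7, 2275):
November 2275: 30 − 7 = 23 days remain.
December 1–7, 2275: 7 days.
Total: 23 + 7 = 30 days.
30 mod 7 = 2, so 2 days before Tuesday is Sunday.

Sunday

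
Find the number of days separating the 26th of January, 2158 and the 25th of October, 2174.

Day-of-year of January 26, 2158: 26.
Day-of-year of October 25, 2174: 298.
2158 has 365 days, so 365 − 26 = 339 days remain in 2158.
Full years 2159–2173: 11 common + 4 leap = 11×365 + 4×366 = 5479 days.
Total: 339 + 5479 + 298 = 6116 days.

6116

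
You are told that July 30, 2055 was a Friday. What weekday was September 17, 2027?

Count forward from the earlier date (September 17, 2027) to the later (July 30, 2055):
Day-of-year of September 17, 2027: 260.
Day-of-year of July 30, 2055: 211.
2027 has 365 days, so 365 − 260 = 105 days remain in 2027.
Full years 2028–2054: 20 common + 7 leap = 20×365 + 7×366 = 9862 days.
Total: 105 + 9862 + 211 = 10178 days.
10178 is a multiple of 7, so September 17, 2027 falls on the same weekday: Friday.

Friday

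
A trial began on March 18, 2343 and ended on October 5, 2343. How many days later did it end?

201

March 2343: 31 − 18 = 13 days remain.
Then April (30), May (31), June (30), July (31), August (31), September (30): 30 + 31 + 30 + 31 + 31 + 30 = 183 days.
October 1–5, 2343: 5 days.
Total: 13 + 183 + 5 = 201 days.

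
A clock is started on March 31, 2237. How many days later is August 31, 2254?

6362

From March 31, 2237 to March 31, 2254: 17 years, of which 4 contain a Feb 29 — 13×365 + 4×366 = 6209 days.
March 2254: 31 − 31 = 0 days remain.
Then April (30), May (31), June (30), July (31): 30 + 31 + 30 + 31 = 122 days.
August 1–31, 2254: 31 days.
Residual: 153 days.
Total: 6362 days.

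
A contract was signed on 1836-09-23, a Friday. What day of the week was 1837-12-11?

September 1836: 30 − 23 = 7 days remain.
Then 14 full months totalling 426 days.
December 1–11, 1837: 11 days.
Total: 7 + 426 + 11 = 444 days.
444 mod 7 = 3, so 3 days after Friday is Monday.

Monday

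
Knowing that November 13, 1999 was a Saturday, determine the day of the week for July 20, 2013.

From November 13, 1999 to November 13, 2012: 13 years, of which 4 contain a Feb 29 — 9×365 + 4×366 = 4749 days.
(2000 is a leap year (divisible by 400).)
November 2012: 30 − 13 = 17 days remain.
Then December (31), January (31), February 2013 (28), March (31), April (30), May (31), June (30): 31 + 31 + 28 + 31 + 30 + 31 + 30 = 212 days.
July 1–20, 2013: 20 days.
Residual: 249 days.
Total: 4998 days.
4998 is a multiple of 7, so July 20, 2013 falls on the same weekday: Saturday.

Saturday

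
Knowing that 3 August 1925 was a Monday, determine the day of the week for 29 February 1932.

Monday

Day-of-year of August 3, 1925: 215.
Day-of-year of February 29, 1932: 60.
1925 has 365 days, so 365 − 215 = 150 days remain in 1925.
Full years: 1926: 365; 1927: 365; 1928: 366; 1929: 365; 1930: 365; 1931: 365. Sum = 2191.
Total: 150 + 2191 + 60 = 2401 days.
2401 is a multiple of 7, so 29 February 1932 falls on the same weekday: Monday.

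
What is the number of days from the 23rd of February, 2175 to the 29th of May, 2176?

461

February 2175: 28 − 23 = 5 days remain (2175 is not a leap year, so February has 28 days).
Then 14 full months totalling 427 days.
May 1–29, 2176: 29 days.
Total: 5 + 427 + 29 = 461 days.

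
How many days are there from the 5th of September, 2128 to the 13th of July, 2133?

Day-of-year of September 5, 2128: 249.
Day-of-year of July 13, 2133: 194.
2128 has 366 days, so 366 − 249 = 117 days remain in 2128.
Full years: 2129: 365; 2130: 365; 2131: 365; 2132: 366. Sum = 1461.
Total: 117 + 1461 + 194 = 1772 days.

1772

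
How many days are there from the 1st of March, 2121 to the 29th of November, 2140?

7213

From March 1, 2121 to March 1, 2140: 19 years, of which 5 contain a Feb 29 — 14×365 + 5×366 = 6940 days.
March 2140: 31 − 1 = 30 days remain.
Then April (30), May (31), June (30), July (31), August (31), September (30), October (31): 30 + 31 + 30 + 31 + 31 + 30 + 31 = 214 days.
November 1–29, 2140: 29 days.
Residual: 273 days.
Total: 7213 days.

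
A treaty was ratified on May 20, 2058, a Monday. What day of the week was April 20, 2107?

Wednesday

From May 20, 2058 to May 20, 2106: 48 years, of which 11 contain a Feb 29 — 37×365 + 11×366 = 17531 days.
(2100 is not a leap year (divisible by 100 but not 400).)
May 2106: 31 − 20 = 11 days remain.
Then 10 full months totalling 304 days.
April 1–20, 2107: 20 days.
Residual: 335 days.
Total: 17866 days.
17866 mod 7 = 2, so 2 days after Monday is Wednesday.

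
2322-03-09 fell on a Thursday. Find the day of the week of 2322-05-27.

March 2322: 31 − 9 = 22 days remain.
Then April (30): 30 days.
May 1–27, 2322: 27 days.
Total: 22 + 30 + 27 = 79 days.
79 mod 7 = 2, so 2 days after Thursday is Saturday.

Saturday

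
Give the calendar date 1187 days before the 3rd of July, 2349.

the 3rd of April, 2346

Count 1187 days before July 3, 2349:
April 3, 2346 → April 3, 2347: 365 days.
April 3, 2347 → April 3, 2348: 366 days (2348 is a leap year).
April 3, 2348 → April 3, 2349: 365 days.
April 2349: 30 − 3 = 27 days remain.
Then May (31), June (30): 31 + 30 = 61 days.
July 1–3, 2349: 3 days.
Residual: 91 days.
Total: 1187 days.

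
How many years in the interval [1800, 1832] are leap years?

Years divisible by 4 in [1800, 1832]: 1800, 1804, 1808, 1812, 1816, 1820, 1824, 1828, 1832.
Of these, 1800 is divisible by 100 but not 400, so not leap.
Leap years: 9 − 1 = 8.

8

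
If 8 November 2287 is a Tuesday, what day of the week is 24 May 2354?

Monday

From November 8, 2287 to November 8, 2353: 66 years, of which 16 contain a Feb 29 — 50×365 + 16×366 = 24106 days.
(2300 is not a leap year (divisible by 100 but not 400).)
November 2353: 30 − 8 = 22 days remain.
Then December (31), January (31), February 2354 (28), March (31), April (30): 31 + 31 + 28 + 31 + 30 = 151 days.
May 1–24, 2354: 24 days.
Residual: 197 days.
Total: 24303 days.
24303 mod 7 = 6, so 6 days after Tuesday is Monday.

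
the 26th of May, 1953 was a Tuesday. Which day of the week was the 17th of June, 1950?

Saturday

Count forward from the earlier date (June 17, 1950) to the later (May 26, 1953):
Day-of-year of June 17, 1950: 168.
Day-of-year of May 26, 1953: 146.
1950 has 365 days, so 365 − 168 = 197 days remain in 1950.
Full years: 1951: 365; 1952: 366. Sum = 731.
Total: 197 + 731 + 146 = 1074 days.
1074 mod 7 = 3, so 3 days before Tuesday is Saturday.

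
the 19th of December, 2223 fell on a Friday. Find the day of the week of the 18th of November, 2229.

Wednesday

Day-of-year of December 19, 2223: 353.
Day-of-year of November 18, 2229: 322.
2223 has 365 days, so 365 − 353 = 12 days remain in 2223.
Full years: 2224: 366; 2225: 365; 2226: 365; 2227: 365; 2228: 366. Sum = 1827.
Total: 12 + 1827 + 322 = 2161 days.
2161 mod 7 = 5, so 5 days after Friday is Wednesday.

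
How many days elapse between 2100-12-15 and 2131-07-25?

From December 15, 2100 to December 15, 2130: 30 years, of which 7 contain a Feb 29 — 23×365 + 7×366 = 10957 days.
December 2130: 31 − 15 = 16 days remain.
Then January (31), February 2131 (28), March (31), April (30), May (31), June (30): 31 + 28 + 31 + 30 + 31 + 30 = 181 days.
July 1–25, 2131: 25 days.
Residual: 222 days.
Total: 11179 days.

11179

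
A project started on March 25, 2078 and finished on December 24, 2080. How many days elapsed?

March 25, 2078 → March 25, 2079: 365 days.
March 25, 2079 → March 25, 2080: 366 days (2080 is a leap year).
March 2080: 31 − 25 = 6 days remain.
Then April (30), May (31), June (30), July (31), August (31), September (30), October (31), November (30): 30 + 31 + 30 + 31 + 31 + 30 + 31 + 30 = 244 days.
December 1–24, 2080: 24 days.
Residual: 274 days.
Total: 1005 days.

1005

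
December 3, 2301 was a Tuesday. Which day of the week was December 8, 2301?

Sunday

Within December 2301: 8 − 3 = 5 days.
5 mod 7 = 5, so 5 days after Tuesday is Sunday.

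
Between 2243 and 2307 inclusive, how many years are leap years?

15

Years divisible by 4: 2244, 2248, …, 2304 — 16 in all.
Of these, 2300 is divisible by 100 but not 400, so not leap.
Leap years: 16 − 1 = 15.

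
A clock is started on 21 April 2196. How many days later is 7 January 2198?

Day-of-year of April 21, 2196: 112.
Day-of-year of January 7, 2198: 7.
2196 has 366 days, so 366 − 112 = 254 days remain in 2196.
Full years: 2197: 365. Sum = 365.
Total: 254 + 365 + 7 = 626 days.

626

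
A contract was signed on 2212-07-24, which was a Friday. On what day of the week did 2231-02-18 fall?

From July 24, 2212 to July 24, 2230: 18 years, of which 4 contain a Feb 29 — 14×365 + 4×366 = 6574 days.
July 2230: 31 − 24 = 7 days remain.
Then August (31), September (30), October (31), November (30), December (31), January (31): 31 + 30 + 31 + 30 + 31 + 31 = 184 days.
February 1–18, 2231: 18 days (2231 is not a leap year).
Residual: 209 days.
Total: 6783 days.
6783 is a multiple of 7, so 2231-02-18 falls on the same weekday: Friday.

Friday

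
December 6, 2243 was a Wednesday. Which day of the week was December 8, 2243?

Friday

Within December 2243: 8 − 6 = 2 days.
2 mod 7 = 2, so 2 days after Wednesday is Friday.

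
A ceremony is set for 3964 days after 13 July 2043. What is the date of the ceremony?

20 May 2054

Count 3964 days after July 13, 2043:
Day-of-year of July 13, 2043: 194.
Day-of-year of May 20, 2054: 140.
2043 has 365 days, so 365 − 194 = 171 days remain in 2043.
Full years 2044–2053: 7 common + 3 leap = 7×365 + 3×366 = 3653 days.
Total: 171 + 3653 + 140 = 3964 days.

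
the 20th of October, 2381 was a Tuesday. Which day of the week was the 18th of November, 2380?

Tuesday

Count forward from the earlier date (November 18, 2380) to the later (October 20, 2381):
November 2380: 30 − 18 = 12 days remain.
Then 10 full months totalling 304 days.
October 1–20, 2381: 20 days.
Total: 12 + 304 + 20 = 336 days.
336 is a multiple of 7, so the 18th of November, 2380 falls on the same weekday: Tuesday.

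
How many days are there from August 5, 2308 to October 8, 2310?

794

August 5, 2308 → August 5, 2309: 365 days.
August 5, 2309 → August 5, 2310: 365 days.
August 2310: 31 − 5 = 26 days remain.
Then September (30): 30 days.
October 1–8, 2310: 8 days.
Residual: 64 days.
Total: 794 days.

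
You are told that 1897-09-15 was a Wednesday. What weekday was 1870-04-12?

Count forward from the earlier date (April 12, 1870) to the later (September 15, 1897):
From April 12, 1870 to April 12, 1897: 27 years, of which 7 contain a Feb 29 — 20×365 + 7×366 = 9862 days.
April 1897: 30 − 12 = 18 days remain.
Then May (31), June (30), July (31), August (31): 31 + 30 + 31 + 31 = 123 days.
September 1–15, 1897: 15 days.
Residual: 156 days.
Total: 10018 days.
10018 mod 7 = 1, so 1 day before Wednesday is Tuesday.

Tuesday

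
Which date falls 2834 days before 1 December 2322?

27 February 2315

Count 2834 days before December 1, 2322:
From February 27, 2315 to February 27, 2322: 7 years, of which 2 contain a Feb 29 — 5×365 + 2×366 = 2557 days.
February 2322: 28 − 27 = 1 day remains (2322 is not a leap year, so February has 28 days).
Then 9 full months totalling 275 days.
December 1, 2322: 1 day.
Residual: 277 days.
Total: 2834 days.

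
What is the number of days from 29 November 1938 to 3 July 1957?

6791

From November 29, 1938 to November 29, 1956: 18 years, of which 5 contain a Feb 29 — 13×365 + 5×366 = 6575 days.
November 1956: 30 − 29 = 1 day remains.
Then December (31), January (31), February 1957 (28), March (31), April (30), May (31), June (30): 31 + 31 + 28 + 31 + 30 + 31 + 30 = 212 days.
July 1–3, 1957: 3 days.
Residual: 216 days.
Total: 6791 days.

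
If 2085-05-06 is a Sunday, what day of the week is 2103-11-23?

Day-of-year of May 6, 2085: 126.
Day-of-year of November 23, 2103: 327.
2085 has 365 days, so 365 − 126 = 239 days remain in 2085.
Full years 2086–2102: 14 common + 3 leap = 14×365 + 3×366 = 6208 days.
Total: 239 + 6208 + 327 = 6774 days.
6774 mod 7 = 5, so 5 days after Sunday is Friday.

Friday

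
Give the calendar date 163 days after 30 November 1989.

12 May 1990

Count 163 days after November 30, 1989:
November 1989: 30 − 30 = 0 days remain.
Then December (31), January (31), February 1990 (28), March (31), April (30): 31 + 31 + 28 + 31 + 30 = 151 days.
May 1–12, 1990: 12 days.
Residual: 163 days.
Total: 163 days.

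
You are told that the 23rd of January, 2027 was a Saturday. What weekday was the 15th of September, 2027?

January 2027: 31 − 23 = 8 days remain.
Then February 2027 (28), March (31), April (30), May (31), June (30), July (31), August (31): 28 + 31 + 30 + 31 + 30 + 31 + 31 = 212 days.
September 1–15, 2027: 15 days.
Total: 8 + 212 + 15 = 235 days.
235 mod 7 = 4, so 4 days after Saturday is Wednesday.

Wednesday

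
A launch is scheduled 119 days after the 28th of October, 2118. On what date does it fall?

the 24th of February, 2119

Count 119 days after October 28, 2118:
Day-of-year of October 28, 2118: 301.
Day-of-year of February 24, 2119: 55.
2118 has 365 days, so 365 − 301 = 64 days remain in 2118.
Total: 64 + 55 = 119 days.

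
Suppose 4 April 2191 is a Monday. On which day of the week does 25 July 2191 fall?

Monday

April 2191: 30 − 4 = 26 days remain.
Then May (31), June (30): 31 + 30 = 61 days.
July 1–25, 2191: 25 days.
Total: 26 + 61 + 25 = 112 days.
112 is a multiple of 7, so 25 July 2191 falls on the same weekday: Monday.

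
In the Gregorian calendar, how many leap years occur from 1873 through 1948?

Years divisible by 4: 1876, 1880, …, 1948 — 19 in all.
Of these, 1900 is divisible by 100 but not 400, so not leap.
Leap years: 19 − 1 = 18.

18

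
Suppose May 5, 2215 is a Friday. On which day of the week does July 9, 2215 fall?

May 2215: 31 − 5 = 26 days remain.
Then June (30): 30 days.
July 1–9, 2215: 9 days.
Total: 26 + 30 + 9 = 65 days.
65 mod 7 = 2, so 2 days after Friday is Sunday.

Sunday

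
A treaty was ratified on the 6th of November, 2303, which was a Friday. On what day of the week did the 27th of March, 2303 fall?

Count forward from the earlier date (March 27, 2303) to the later (November 6, 2303):
March 2303: 31 − 27 = 4 days remain.
Then April (30), May (31), June (30), July (31), August (31), September (30), October (31): 30 + 31 + 30 + 31 + 31 + 30 + 31 = 214 days.
November 1–6, 2303: 6 days.
Total: 4 + 214 + 6 = 224 days.
224 is a multiple of 7, so the 27th of March, 2303 falls on the same weekday: Friday.

Friday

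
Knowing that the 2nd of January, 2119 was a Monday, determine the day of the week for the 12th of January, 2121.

Day-of-year of January 2, 2119: 2.
Day-of-year of January 12, 2121: 12.
2119 has 365 days, so 365 − 2 = 363 days remain in 2119.
Full years: 2120: 366. Sum = 366.
Total: 363 + 366 + 12 = 741 days.
741 mod 7 = 6, so 6 days after Monday is Sunday.

Sunday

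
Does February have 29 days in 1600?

1600 is a leap year (divisible by 400).

Yes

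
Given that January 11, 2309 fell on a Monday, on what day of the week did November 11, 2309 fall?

January 2309: 31 − 11 = 20 days remain.
Then 9 full months totalling 273 days.
November 1–11, 2309: 11 days.
Total: 20 + 273 + 11 = 304 days.
304 mod 7 = 3, so 3 days after Monday is Thursday.

Thursday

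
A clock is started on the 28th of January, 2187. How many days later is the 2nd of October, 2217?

11204

From January 28, 2187 to January 28, 2217: 30 years, of which 7 contain a Feb 29 — 23×365 + 7×366 = 10957 days.
(2200 is not a leap year (divisible by 100 but not 400).)
January 2217: 31 − 28 = 3 days remain.
Then February 2217 (28), March (31), April (30), May (31), June (30), July (31), August (31), September (30): 28 + 31 + 30 + 31 + 30 + 31 + 31 + 30 = 242 days.
October 1–2, 2217: 2 days.
Residual: 247 days.
Total: 11204 days.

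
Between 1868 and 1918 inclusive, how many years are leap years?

Years divisible by 4: 1868, 1872, …, 1916 — 13 in all.
Of these, 1900 is divisible by 100 but not 400, so not leap.
Leap years: 13 − 1 = 12.

12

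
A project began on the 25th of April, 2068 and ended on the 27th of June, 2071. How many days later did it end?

Day-of-year of April 25, 2068: 116.
Day-of-year of June 27, 2071: 178.
2068 has 366 days, so 366 − 116 = 250 days remain in 2068.
Full years: 2069: 365; 2070: 365. Sum = 730.
Total: 250 + 730 + 178 = 1158 days.

1158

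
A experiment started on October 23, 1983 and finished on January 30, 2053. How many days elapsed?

From October 23, 1983 to October 23, 2052: 69 years, of which 18 contain a Feb 29 — 51×365 + 18×366 = 25203 days.
(2000 is a leap year (divisible by 400).)
October 2052: 31 − 23 = 8 days remain.
Then November (30), December (31): 30 + 31 = 61 days.
January 1–30, 2053: 30 days.
Residual: 99 days.
Total: 25302 days.

25302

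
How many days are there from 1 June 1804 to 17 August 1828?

From June 1, 1804 to June 1, 1828: 24 years, of which 6 contain a Feb 29 — 18×365 + 6×366 = 8766 days.
June 1828: 30 − 1 = 29 days remain.
Then July (31): 31 days.
August 1–17, 1828: 17 days.
Residual: 77 days.
Total: 8843 days.

8843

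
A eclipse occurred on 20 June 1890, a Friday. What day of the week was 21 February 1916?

Monday

Day-of-year of June 20, 1890: 171.
Day-of-year of February 21, 1916: 52.
1890 has 365 days, so 365 − 171 = 194 days remain in 1890.
Full years 1891–1915: 20 common + 5 leap = 20×365 + 5×366 = 9130 days.
Total: 194 + 9130 + 52 = 9376 days.
9376 mod 7 = 3, so 3 days after Friday is Monday.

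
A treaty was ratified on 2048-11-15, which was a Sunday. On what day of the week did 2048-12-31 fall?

Thursday

November 2048: 30 − 15 = 15 days remain.
December 1–31, 2048: 31 days.
Total: 15 + 31 = 46 days.
46 mod 7 = 4, so 4 days after Sunday is Thursday.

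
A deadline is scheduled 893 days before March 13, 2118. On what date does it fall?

October 2, 2115

Count 893 days before March 13, 2118:
October 2, 2115 → October 2, 2116: 366 days (2116 is a leap year).
October 2, 2116 → October 2, 2117: 365 days.
October 2117: 31 − 2 = 29 days remain.
Then November (30), December (31), January (31), February 2118 (28): 30 + 31 + 31 + 28 = 120 days.
March 1–13, 2118: 13 days.
Residual: 162 days.
Total: 893 days.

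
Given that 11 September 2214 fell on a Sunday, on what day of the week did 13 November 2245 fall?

Thursday

From September 11, 2214 to September 11, 2245: 31 years, of which 8 contain a Feb 29 — 23×365 + 8×366 = 11323 days.
September 2245: 30 − 11 = 19 days remain.
Then October (31): 31 days.
November 1–13, 2245: 13 days.
Residual: 63 days.
Total: 11386 days.
11386 mod 7 = 4, so 4 days after Sunday is Thursday.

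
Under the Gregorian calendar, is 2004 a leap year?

2004 is a leap year.

Yes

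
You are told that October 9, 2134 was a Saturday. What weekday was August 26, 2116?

Count forward from the earlier date (August 26, 2116) to the later (October 9, 2134):
From August 26, 2116 to August 26, 2134: 18 years, of which 4 contain a Feb 29 — 14×365 + 4×366 = 6574 days.
August 2134: 31 − 26 = 5 days remain.
Then September (30): 30 days.
October 1–9, 2134: 9 days.
Residual: 44 days.
Total: 6618 days.
6618 mod 7 = 3, so 3 days before Saturday is Wednesday.

Wednesday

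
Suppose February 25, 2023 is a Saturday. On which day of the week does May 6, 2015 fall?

Wednesday

Count forward from the earlier date (May 6, 2015) to the later (February 25, 2023):
Day-of-year of May 6, 2015: 126.
Day-of-year of February 25, 2023: 56.
2015 has 365 days, so 365 − 126 = 239 days remain in 2015.
Full years 2016–2022: 5 common + 2 leap = 5×365 + 2×366 = 2557 days.
Total: 239 + 2557 + 56 = 2852 days.
2852 mod 7 = 3, so 3 days before Saturday is Wednesday.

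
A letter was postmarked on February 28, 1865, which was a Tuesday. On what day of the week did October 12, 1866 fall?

February 28, 1865 → February 28, 1866: 365 days.
February 1866: 28 − 28 = 0 days remain (1866 is not a leap year, so February has 28 days).
Then March (31), April (30), May (31), June (30), July (31), August (31), September (30): 31 + 30 + 31 + 30 + 31 + 31 + 30 = 214 days.
October 1–12, 1866: 12 days.
Residual: 226 days.
Total: 591 days.
591 mod 7 = 3, so 3 days after Tuesday is Friday.

Friday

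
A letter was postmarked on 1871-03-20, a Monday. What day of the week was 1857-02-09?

Count forward from the earlier date (February 9, 1857) to the later (March 20, 1871):
From February 9, 1857 to February 9, 1871: 14 years, of which 3 contain a Feb 29 — 11×365 + 3×366 = 5113 days.
February 1871: 28 − 9 = 19 days remain (1871 is not a leap year, so February has 28 days).
March 1–20, 1871: 20 days.
Residual: 39 days.
Total: 5152 days.
5152 is a multiple of 7, so 1857-02-09 falls on the same weekday: Monday.

Monday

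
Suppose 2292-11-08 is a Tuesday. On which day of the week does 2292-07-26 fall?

Tuesday

Count forward from the earlier date (July 26, 2292) to the later (November 8, 2292):
July 2292: 31 − 26 = 5 days remain.
Then August (31), September (30), October (31): 31 + 30 + 31 = 92 days.
November 1–8, 2292: 8 days.
Total: 5 + 92 + 8 = 105 days.
105 is a multiple of 7, so 2292-07-26 falls on the same weekday: Tuesday.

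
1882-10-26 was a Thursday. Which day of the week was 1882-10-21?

Saturday

Count forward from the earlier date (October 21, 1882) to the later (October 26, 1882):
Within October 1882: 26 − 21 = 5 days.
5 mod 7 = 5, so 5 days before Thursday is Saturday.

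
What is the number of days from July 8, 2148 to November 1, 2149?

Day-of-year of July 8, 2148: 190.
Day-of-year of November 1, 2149: 305.
2148 has 366 days, so 366 − 190 = 176 days remain in 2148.
Total: 176 + 305 = 481 days.

481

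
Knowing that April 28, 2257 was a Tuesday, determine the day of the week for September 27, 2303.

Sunday

From April 28, 2257 to April 28, 2303: 46 years, of which 10 contain a Feb 29 — 36×365 + 10×366 = 16800 days.
(2300 is not a leap year (divisible by 100 but not 400).)
April 2303: 30 − 28 = 2 days remain.
Then May (31), June (30), July (31), August (31): 31 + 30 + 31 + 31 = 123 days.
September 1–27, 2303: 27 days.
Residual: 152 days.
Total: 16952 days.
16952 mod 7 = 5, so 5 days after Tuesday is Sunday.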